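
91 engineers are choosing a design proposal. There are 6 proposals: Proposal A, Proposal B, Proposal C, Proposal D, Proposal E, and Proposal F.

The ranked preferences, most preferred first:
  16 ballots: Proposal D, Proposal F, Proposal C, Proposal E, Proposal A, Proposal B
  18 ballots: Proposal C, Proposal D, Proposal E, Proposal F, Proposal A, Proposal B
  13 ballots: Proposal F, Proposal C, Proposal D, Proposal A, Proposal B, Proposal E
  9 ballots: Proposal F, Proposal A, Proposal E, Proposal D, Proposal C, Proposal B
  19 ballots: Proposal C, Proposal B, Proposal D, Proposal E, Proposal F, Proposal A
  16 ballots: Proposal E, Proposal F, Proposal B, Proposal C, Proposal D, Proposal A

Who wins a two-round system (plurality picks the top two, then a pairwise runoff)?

Proposal F

Round 1 first-place votes: Proposal A 0, Proposal B 0, Proposal C 37, Proposal D 16, Proposal E 16, Proposal F 22. Proposal C and Proposal F advance.
Runoff: Proposal C is ranked above Proposal F on 37 ballots, Proposal F above Proposal C on 54.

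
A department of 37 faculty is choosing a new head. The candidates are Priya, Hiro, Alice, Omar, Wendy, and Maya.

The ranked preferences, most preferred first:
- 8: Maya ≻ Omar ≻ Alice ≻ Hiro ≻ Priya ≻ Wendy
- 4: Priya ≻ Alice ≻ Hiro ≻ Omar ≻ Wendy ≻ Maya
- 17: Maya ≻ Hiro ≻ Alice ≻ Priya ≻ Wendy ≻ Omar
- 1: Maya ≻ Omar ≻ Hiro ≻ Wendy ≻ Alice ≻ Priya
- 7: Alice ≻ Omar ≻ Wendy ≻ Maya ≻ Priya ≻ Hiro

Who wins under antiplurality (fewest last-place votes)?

Last-place votes: Priya 1, Hiro 7, Alice 0, Omar 17, Wendy 8, Maya 4.

Alice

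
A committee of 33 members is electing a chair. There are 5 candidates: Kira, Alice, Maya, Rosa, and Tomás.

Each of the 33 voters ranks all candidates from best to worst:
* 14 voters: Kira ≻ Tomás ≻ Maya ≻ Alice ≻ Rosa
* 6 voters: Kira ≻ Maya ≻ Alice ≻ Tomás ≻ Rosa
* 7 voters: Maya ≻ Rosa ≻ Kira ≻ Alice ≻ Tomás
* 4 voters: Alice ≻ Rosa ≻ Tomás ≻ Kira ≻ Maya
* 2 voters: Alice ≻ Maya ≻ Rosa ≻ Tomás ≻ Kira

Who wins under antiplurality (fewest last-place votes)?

Alice

Last-place votes: Kira 2, Alice 0, Maya 4, Rosa 20, Tomás 7.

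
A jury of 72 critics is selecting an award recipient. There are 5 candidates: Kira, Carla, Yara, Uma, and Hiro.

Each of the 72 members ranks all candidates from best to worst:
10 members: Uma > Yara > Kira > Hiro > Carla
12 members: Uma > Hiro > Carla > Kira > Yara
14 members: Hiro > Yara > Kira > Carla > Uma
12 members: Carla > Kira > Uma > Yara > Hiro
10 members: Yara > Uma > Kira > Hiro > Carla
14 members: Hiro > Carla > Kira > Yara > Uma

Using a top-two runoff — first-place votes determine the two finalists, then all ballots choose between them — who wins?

Uma

Round 1 first-place votes: Kira 0, Carla 12, Yara 10, Uma 22, Hiro 28. Hiro and Uma advance.
Runoff: Hiro is ranked above Uma on 28 ballots, Uma above Hiro on 44.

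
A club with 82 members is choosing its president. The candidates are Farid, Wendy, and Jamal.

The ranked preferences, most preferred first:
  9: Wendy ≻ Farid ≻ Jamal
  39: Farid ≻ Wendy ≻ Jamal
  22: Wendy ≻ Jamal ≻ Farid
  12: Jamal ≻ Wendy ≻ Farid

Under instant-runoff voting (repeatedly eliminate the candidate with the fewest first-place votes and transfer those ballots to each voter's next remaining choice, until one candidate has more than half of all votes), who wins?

Wendy

Round 1: Farid 39, Wendy 31, Jamal 12. Jamal eliminated.
Round 2: Farid 39, Wendy 43. Wendy has a majority (≥42).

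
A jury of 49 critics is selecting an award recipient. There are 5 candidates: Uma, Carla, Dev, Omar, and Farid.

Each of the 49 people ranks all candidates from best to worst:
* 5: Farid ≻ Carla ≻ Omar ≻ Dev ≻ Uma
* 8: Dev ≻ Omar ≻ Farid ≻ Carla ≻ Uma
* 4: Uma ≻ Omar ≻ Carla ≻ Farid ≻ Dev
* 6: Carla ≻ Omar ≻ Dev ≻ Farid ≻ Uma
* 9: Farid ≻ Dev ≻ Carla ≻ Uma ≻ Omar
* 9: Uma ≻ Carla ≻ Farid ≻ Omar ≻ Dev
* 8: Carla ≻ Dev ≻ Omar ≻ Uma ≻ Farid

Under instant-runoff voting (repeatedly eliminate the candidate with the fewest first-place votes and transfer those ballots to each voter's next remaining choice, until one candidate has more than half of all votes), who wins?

Carla

Round 1: Uma 13, Carla 14, Dev 8, Omar 0, Farid 14. Omar eliminated.
Round 2: Uma 13, Carla 14, Dev 8, Farid 14. Dev eliminated.
Round 3: Uma 13, Carla 14, Farid 22. Uma eliminated.
Round 4: Carla 27, Farid 22. Carla has a majority (≥25).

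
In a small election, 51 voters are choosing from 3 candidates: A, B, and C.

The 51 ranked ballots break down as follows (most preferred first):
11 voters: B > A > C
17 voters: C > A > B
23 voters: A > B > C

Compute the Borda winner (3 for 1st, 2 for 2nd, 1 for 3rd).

A

A: 11×2 + 17×2 + 23×3 = 125
B: 11×3 + 17×1 + 23×2 = 96
C: 11×1 + 17×3 + 23×1 = 85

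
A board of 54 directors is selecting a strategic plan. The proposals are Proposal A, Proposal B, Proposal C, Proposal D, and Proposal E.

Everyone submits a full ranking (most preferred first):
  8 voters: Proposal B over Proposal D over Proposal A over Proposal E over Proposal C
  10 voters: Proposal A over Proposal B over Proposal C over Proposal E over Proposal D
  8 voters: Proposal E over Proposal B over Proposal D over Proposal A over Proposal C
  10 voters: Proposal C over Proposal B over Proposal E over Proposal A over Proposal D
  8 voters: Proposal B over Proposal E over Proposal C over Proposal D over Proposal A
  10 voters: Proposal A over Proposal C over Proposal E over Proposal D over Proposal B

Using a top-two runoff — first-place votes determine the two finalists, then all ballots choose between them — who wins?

Proposal B

Round 1 first-place votes: Proposal A 20, Proposal B 16, Proposal C 10, Proposal D 0, Proposal E 8. Proposal A and Proposal B advance.
Runoff: Proposal A is ranked above Proposal B on 20 ballots, Proposal B above Proposal A on 34.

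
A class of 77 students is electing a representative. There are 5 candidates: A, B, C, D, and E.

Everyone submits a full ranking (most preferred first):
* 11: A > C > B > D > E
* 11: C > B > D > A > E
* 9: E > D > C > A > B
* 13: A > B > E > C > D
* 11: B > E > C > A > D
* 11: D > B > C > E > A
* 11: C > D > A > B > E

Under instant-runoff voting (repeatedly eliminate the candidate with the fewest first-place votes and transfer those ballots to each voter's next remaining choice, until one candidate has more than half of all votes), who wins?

C

Round 1: A 24, B 11, C 22, D 11, E 9. E eliminated.
Round 2: A 24, B 11, C 22, D 20. B eliminated.
Round 3: A 24, C 33, D 20. D eliminated.
Round 4: A 24, C 53. C has a majority (≥39).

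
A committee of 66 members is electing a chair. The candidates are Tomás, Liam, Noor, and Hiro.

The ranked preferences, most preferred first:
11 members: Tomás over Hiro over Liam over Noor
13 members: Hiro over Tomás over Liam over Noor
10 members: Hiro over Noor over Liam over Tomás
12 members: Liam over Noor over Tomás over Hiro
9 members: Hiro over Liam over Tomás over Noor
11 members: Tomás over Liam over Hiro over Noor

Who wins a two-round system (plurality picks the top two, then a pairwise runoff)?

Tomás

Round 1 first-place votes: Tomás 22, Liam 12, Noor 0, Hiro 32. Hiro and Tomás advance.
Runoff: Hiro is ranked above Tomás on 32 ballots, Tomás above Hiro on 34.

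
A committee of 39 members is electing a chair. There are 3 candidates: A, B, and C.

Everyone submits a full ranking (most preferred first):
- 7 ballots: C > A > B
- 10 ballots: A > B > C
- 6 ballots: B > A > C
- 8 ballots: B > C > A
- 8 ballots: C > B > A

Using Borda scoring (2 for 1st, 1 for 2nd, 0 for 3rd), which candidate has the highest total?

B

A: 7×1 + 10×2 + 6×1 + 8×0 + 8×0 = 33
B: 7×0 + 10×1 + 6×2 + 8×2 + 8×1 = 46
C: 7×2 + 10×0 + 6×0 + 8×1 + 8×2 = 38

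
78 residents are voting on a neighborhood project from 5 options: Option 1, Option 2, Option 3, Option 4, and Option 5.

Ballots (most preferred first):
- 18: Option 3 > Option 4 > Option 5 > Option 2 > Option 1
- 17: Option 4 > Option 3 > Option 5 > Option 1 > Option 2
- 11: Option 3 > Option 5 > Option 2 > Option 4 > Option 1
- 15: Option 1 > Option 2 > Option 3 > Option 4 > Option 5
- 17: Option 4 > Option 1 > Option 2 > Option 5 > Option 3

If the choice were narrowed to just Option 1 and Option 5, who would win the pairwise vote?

Option 1 is ranked above Option 5 on 32 ballots; Option 5 above Option 1 on 46.

Option 5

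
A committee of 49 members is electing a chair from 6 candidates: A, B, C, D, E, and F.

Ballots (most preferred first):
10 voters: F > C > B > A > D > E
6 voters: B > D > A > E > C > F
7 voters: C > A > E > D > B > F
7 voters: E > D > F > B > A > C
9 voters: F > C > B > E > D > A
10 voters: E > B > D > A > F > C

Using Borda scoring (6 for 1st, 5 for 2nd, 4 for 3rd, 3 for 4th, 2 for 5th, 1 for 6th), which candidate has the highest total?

B

A: 10×3 + 6×4 + 7×5 + 7×2 + 9×1 + 10×3 = 142
B: 10×4 + 6×6 + 7×2 + 7×3 + 9×4 + 10×5 = 197
C: 10×5 + 6×2 + 7×6 + 7×1 + 9×5 + 10×1 = 166
D: 10×2 + 6×5 + 7×3 + 7×5 + 9×2 + 10×4 = 164
E: 10×1 + 6×3 + 7×4 + 7×6 + 9×3 + 10×6 = 185
F: 10×6 + 6×1 + 7×1 + 7×4 + 9×6 + 10×2 = 175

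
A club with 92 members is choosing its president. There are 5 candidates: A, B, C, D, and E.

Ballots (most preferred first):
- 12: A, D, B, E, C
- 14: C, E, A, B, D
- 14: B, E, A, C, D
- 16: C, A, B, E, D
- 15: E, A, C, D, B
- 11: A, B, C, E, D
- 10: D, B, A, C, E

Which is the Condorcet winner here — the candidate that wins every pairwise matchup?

A vs B: 68–24
A vs C: 62–30
A vs D: 82–10
A vs E: 49–43
A beats every other candidate.

A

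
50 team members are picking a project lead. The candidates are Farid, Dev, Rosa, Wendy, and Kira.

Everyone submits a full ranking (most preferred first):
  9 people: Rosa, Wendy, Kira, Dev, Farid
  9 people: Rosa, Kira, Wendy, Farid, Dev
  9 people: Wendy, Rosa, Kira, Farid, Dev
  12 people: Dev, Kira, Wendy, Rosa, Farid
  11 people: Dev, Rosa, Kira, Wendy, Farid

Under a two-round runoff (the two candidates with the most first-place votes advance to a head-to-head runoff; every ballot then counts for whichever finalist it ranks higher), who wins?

Rosa

Round 1 first-place votes: Farid 0, Dev 23, Rosa 18, Wendy 9, Kira 0. Dev and Rosa advance.
Runoff: Dev is ranked above Rosa on 23 ballots, Rosa above Dev on 27.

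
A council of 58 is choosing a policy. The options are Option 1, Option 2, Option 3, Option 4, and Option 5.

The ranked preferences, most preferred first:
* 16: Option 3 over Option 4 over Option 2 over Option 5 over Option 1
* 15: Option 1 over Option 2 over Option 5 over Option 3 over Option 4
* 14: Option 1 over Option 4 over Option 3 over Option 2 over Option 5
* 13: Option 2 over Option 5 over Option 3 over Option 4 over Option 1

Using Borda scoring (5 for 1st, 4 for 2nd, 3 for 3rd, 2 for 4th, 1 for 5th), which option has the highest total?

Option 2

Option 1: 16×1 + 15×5 + 14×5 + 13×1 = 174
Option 2: 16×3 + 15×4 + 14×2 + 13×5 = 201
Option 3: 16×5 + 15×2 + 14×3 + 13×3 = 191
Option 4: 16×4 + 15×1 + 14×4 + 13×2 = 161
Option 5: 16×2 + 15×3 + 14×1 + 13×4 = 143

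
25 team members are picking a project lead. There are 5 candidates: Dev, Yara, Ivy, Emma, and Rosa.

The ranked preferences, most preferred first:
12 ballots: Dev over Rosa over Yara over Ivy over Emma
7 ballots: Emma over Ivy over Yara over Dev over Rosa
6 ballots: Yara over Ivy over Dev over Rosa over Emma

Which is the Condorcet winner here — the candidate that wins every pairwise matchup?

Yara vs Dev: 13–12
Yara vs Ivy: 18–7
Yara vs Emma: 18–7
Yara vs Rosa: 13–12
Yara beats every other candidate.

Yara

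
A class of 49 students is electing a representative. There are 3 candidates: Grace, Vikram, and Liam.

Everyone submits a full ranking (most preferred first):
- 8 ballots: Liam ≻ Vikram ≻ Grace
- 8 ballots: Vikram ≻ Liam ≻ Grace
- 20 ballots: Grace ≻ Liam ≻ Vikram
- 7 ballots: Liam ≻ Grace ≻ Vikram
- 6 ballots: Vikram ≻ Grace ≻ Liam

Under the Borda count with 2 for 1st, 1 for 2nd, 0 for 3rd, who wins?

Grace: 8×0 + 8×0 + 20×2 + 7×1 + 6×1 = 53
Vikram: 8×1 + 8×2 + 20×0 + 7×0 + 6×2 = 36
Liam: 8×2 + 8×1 + 20×1 + 7×2 + 6×0 = 58

Liam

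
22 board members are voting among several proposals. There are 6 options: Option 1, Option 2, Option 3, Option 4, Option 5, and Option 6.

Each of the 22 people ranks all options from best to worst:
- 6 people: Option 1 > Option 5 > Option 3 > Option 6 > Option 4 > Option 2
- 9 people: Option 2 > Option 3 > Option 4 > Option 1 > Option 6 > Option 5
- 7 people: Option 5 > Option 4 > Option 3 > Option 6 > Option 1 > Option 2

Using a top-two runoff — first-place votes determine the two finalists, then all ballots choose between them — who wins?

Option 5

Round 1 first-place votes: Option 1 6, Option 2 9, Option 3 0, Option 4 0, Option 5 7, Option 6 0. Option 2 and Option 5 advance.
Runoff: Option 2 is ranked above Option 5 on 9 ballots, Option 5 above Option 2 on 13.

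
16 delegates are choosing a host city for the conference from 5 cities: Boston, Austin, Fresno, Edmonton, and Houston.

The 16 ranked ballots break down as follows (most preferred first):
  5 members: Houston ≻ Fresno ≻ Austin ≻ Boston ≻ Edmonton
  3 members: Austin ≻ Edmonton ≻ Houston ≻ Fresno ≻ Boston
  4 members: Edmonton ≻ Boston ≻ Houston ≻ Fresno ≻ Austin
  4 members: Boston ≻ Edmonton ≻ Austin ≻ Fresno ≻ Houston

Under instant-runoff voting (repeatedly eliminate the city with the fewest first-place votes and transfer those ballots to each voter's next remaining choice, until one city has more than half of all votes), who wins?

Round 1: Boston 4, Austin 3, Fresno 0, Edmonton 4, Houston 5. Fresno eliminated.
Round 2: Boston 4, Austin 3, Edmonton 4, Houston 5. Austin eliminated.
Round 3: Boston 4, Edmonton 7, Houston 5. Boston eliminated.
Round 4: Edmonton 11, Houston 5. Edmonton has a majority (≥9).

Edmonton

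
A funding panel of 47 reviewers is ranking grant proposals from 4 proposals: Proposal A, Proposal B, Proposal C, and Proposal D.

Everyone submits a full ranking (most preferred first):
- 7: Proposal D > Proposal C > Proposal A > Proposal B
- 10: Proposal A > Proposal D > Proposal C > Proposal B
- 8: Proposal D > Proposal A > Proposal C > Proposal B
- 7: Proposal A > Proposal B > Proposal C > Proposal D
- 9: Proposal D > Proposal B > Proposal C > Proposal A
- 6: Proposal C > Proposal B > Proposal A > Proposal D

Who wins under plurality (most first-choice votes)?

First-place votes: Proposal A 17, Proposal B 0, Proposal C 6, Proposal D 24.

Proposal D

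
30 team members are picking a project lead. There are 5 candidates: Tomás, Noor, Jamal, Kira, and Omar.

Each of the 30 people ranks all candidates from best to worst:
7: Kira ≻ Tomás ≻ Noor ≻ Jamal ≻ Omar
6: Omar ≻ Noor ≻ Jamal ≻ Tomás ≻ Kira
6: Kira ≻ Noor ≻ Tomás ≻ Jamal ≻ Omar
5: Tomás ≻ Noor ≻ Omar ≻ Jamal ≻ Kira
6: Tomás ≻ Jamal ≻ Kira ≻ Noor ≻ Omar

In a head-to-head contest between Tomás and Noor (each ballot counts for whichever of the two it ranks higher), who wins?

Tomás is ranked above Noor on 18 ballots; Noor above Tomás on 12.

Tomás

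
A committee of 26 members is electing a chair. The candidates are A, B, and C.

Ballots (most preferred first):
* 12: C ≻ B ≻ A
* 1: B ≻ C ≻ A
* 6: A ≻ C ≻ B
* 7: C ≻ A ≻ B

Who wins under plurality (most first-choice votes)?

C

First-place votes: A 6, B 1, C 19.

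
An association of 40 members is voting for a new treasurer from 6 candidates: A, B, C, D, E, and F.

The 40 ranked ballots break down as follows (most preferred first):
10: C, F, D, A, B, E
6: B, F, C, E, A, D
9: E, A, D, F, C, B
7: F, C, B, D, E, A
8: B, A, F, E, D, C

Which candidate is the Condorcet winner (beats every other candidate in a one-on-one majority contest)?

F

F vs A: 23–17
F vs B: 26–14
F vs C: 30–10
F vs D: 31–9
F vs E: 31–9
F beats every other candidate.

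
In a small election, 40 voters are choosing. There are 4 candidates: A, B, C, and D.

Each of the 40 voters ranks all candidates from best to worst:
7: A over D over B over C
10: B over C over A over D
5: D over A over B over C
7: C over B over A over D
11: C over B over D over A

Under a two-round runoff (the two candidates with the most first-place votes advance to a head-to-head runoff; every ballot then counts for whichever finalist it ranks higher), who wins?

Round 1 first-place votes: A 7, B 10, C 18, D 5. C and B advance.
Runoff: C is ranked above B on 18 ballots, B above C on 22.

B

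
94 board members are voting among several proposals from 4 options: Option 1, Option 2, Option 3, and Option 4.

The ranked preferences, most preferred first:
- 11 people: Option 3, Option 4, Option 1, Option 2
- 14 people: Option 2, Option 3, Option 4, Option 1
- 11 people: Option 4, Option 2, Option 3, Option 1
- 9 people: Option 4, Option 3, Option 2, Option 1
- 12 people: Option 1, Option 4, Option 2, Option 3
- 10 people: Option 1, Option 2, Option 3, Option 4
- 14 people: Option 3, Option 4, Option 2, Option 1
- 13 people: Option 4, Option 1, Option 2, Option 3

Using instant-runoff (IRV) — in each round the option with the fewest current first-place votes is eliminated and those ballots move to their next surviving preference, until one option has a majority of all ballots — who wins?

Round 1: Option 1 22, Option 2 14, Option 3 25, Option 4 33. Option 2 eliminated.
Round 2: Option 1 22, Option 3 39, Option 4 33. Option 1 eliminated.
Round 3: Option 3 49, Option 4 45. Option 3 has a majority (≥48).

Option 3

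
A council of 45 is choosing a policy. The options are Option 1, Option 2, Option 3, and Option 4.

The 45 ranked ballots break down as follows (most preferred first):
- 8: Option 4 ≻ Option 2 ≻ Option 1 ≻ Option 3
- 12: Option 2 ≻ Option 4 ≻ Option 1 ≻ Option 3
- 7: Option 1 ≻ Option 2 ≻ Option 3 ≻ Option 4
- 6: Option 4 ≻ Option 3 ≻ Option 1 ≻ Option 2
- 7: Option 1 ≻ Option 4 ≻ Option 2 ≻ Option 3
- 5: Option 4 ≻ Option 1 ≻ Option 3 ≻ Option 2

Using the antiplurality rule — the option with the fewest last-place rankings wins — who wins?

Last-place votes: Option 1 0, Option 2 11, Option 3 27, Option 4 7.

Option 1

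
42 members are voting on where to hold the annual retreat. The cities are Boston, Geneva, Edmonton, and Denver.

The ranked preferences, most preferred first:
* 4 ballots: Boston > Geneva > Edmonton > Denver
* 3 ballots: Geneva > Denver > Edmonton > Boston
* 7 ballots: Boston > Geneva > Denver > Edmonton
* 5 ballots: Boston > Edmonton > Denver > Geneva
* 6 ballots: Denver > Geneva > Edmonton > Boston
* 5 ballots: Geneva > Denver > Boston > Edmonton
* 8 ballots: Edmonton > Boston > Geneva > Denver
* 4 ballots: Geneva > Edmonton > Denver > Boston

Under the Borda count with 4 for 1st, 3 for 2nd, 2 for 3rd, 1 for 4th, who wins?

Boston: 4×4 + 3×1 + 7×4 + 5×4 + 6×1 + 5×2 + 8×3 + 4×1 = 111
Geneva: 4×3 + 3×4 + 7×3 + 5×1 + 6×3 + 5×4 + 8×2 + 4×4 = 120
Edmonton: 4×2 + 3×2 + 7×1 + 5×3 + 6×2 + 5×1 + 8×4 + 4×3 = 97
Denver: 4×1 + 3×3 + 7×2 + 5×2 + 6×4 + 5×3 + 8×1 + 4×2 = 92

Geneva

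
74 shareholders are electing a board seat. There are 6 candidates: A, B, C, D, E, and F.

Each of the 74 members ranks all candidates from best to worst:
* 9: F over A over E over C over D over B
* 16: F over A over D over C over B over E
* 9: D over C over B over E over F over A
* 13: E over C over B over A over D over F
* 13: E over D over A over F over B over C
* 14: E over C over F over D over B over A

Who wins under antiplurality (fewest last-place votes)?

Last-place votes: A 23, B 9, C 13, D 0, E 16, F 13.

D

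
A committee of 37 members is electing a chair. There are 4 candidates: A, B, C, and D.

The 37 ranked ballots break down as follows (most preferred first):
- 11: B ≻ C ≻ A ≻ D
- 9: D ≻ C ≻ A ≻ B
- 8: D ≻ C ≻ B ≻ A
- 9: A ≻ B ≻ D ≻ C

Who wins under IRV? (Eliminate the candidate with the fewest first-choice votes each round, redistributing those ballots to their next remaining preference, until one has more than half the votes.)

Round 1: A 9, B 11, C 0, D 17. C eliminated.
Round 2: A 9, B 11, D 17. A eliminated.
Round 3: B 20, D 17. B has a majority (≥19).

B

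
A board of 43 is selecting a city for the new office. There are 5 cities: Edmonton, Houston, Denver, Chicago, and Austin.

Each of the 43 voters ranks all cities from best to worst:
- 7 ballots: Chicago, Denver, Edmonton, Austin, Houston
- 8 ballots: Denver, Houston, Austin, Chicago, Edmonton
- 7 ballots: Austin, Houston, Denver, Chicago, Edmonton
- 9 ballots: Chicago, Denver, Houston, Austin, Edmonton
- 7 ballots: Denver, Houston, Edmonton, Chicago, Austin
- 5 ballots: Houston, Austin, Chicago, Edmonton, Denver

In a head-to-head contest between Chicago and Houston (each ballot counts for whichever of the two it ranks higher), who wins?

Chicago is ranked above Houston on 16 ballots; Houston above Chicago on 27.

Houston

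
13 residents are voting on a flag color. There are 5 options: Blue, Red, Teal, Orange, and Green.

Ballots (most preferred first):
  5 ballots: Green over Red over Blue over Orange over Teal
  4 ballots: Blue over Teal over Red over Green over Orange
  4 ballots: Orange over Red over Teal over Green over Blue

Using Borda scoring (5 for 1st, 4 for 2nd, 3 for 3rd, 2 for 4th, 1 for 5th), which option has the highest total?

Red

Blue: 5×3 + 4×5 + 4×1 = 39
Red: 5×4 + 4×3 + 4×4 = 48
Teal: 5×1 + 4×4 + 4×3 = 33
Orange: 5×2 + 4×1 + 4×5 = 34
Green: 5×5 + 4×2 + 4×2 = 41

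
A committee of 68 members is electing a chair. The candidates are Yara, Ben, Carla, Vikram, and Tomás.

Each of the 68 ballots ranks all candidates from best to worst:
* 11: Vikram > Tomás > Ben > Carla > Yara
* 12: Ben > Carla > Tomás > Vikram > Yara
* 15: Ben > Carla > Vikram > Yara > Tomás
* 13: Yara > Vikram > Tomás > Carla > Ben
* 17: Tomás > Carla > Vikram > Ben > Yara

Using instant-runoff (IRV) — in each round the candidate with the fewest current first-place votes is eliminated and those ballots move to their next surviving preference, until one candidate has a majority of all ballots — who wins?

Tomás

Round 1: Yara 13, Ben 27, Carla 0, Vikram 11, Tomás 17. Carla eliminated.
Round 2: Yara 13, Ben 27, Vikram 11, Tomás 17. Vikram eliminated.
Round 3: Yara 13, Ben 27, Tomás 28. Yara eliminated.
Round 4: Ben 27, Tomás 41. Tomás has a majority (≥35).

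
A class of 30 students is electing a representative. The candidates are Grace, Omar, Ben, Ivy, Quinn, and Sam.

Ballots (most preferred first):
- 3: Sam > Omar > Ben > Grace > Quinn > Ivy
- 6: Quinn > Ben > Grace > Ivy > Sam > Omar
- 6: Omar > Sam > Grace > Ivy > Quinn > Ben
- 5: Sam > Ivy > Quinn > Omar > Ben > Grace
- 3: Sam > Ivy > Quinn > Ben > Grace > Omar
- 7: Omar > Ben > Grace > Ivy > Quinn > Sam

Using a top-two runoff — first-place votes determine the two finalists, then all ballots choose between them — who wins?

Round 1 first-place votes: Grace 0, Omar 13, Ben 0, Ivy 0, Quinn 6, Sam 11. Omar and Sam advance.
Runoff: Omar is ranked above Sam on 13 ballots, Sam above Omar on 17.

Sam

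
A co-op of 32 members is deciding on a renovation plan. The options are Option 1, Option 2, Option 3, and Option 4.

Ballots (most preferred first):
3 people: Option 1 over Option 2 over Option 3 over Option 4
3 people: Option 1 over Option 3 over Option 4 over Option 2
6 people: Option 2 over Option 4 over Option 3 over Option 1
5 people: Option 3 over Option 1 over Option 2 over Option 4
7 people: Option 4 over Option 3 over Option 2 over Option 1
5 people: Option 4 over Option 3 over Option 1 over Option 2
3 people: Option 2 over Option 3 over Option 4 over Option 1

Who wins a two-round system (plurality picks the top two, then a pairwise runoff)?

Option 2

Round 1 first-place votes: Option 1 6, Option 2 9, Option 3 5, Option 4 12. Option 4 and Option 2 advance.
Runoff: Option 4 is ranked above Option 2 on 15 ballots, Option 2 above Option 4 on 17.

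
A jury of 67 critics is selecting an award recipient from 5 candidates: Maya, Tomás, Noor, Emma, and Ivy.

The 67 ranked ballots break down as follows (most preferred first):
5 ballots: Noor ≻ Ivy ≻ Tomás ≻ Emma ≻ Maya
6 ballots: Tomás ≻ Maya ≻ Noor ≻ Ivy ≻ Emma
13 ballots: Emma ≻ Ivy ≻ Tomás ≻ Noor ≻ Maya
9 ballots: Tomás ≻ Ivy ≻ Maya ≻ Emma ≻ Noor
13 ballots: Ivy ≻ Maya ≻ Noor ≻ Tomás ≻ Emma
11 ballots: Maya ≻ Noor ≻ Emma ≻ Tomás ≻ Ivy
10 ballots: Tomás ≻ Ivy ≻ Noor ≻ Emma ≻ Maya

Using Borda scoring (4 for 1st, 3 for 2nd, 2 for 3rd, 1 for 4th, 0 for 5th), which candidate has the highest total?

Ivy

Maya: 5×0 + 6×3 + 13×0 + 9×2 + 13×3 + 11×4 + 10×0 = 119
Tomás: 5×2 + 6×4 + 13×2 + 9×4 + 13×1 + 11×1 + 10×4 = 160
Noor: 5×4 + 6×2 + 13×1 + 9×0 + 13×2 + 11×3 + 10×2 = 124
Emma: 5×1 + 6×0 + 13×4 + 9×1 + 13×0 + 11×2 + 10×1 = 98
Ivy: 5×3 + 6×1 + 13×3 + 9×3 + 13×4 + 11×0 + 10×3 = 169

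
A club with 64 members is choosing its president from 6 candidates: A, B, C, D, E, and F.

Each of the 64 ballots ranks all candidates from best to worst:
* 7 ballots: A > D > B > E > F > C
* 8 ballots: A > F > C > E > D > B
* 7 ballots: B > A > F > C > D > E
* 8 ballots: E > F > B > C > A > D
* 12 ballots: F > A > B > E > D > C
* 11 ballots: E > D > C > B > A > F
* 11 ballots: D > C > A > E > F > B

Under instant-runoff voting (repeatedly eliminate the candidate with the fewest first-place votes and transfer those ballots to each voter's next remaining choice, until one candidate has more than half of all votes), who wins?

Round 1: A 15, B 7, C 0, D 11, E 19, F 12. C eliminated.
Round 2: A 15, B 7, D 11, E 19, F 12. B eliminated.
Round 3: A 22, D 11, E 19, F 12. D eliminated.
Round 4: A 33, E 19, F 12. A has a majority (≥33).

A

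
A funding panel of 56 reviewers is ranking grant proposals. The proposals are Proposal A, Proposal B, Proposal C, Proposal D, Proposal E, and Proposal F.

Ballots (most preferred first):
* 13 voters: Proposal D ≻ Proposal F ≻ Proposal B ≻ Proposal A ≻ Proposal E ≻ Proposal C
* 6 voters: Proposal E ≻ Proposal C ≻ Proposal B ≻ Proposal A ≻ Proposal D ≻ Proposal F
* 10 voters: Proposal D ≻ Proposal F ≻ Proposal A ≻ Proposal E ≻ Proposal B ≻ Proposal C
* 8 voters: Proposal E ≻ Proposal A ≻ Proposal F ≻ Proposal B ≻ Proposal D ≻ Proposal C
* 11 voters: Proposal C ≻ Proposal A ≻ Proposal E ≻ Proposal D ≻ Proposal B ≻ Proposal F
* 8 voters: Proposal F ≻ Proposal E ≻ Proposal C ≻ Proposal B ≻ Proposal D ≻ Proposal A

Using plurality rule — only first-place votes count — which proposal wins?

Proposal D

First-place votes: Proposal A 0, Proposal B 0, Proposal C 11, Proposal D 23, Proposal E 14, Proposal F 8.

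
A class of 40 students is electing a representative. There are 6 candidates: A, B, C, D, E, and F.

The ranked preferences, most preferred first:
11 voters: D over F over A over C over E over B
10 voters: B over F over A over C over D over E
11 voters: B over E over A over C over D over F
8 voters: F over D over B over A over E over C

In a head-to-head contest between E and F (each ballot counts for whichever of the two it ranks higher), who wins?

F

E is ranked above F on 11 ballots; F above E on 29.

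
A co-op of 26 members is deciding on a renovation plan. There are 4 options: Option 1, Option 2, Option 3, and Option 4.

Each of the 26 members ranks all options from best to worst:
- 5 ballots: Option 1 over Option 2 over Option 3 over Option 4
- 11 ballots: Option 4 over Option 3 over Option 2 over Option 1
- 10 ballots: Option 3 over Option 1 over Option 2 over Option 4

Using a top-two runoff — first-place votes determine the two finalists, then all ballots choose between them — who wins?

Option 3

Round 1 first-place votes: Option 1 5, Option 2 0, Option 3 10, Option 4 11. Option 4 and Option 3 advance.
Runoff: Option 4 is ranked above Option 3 on 11 ballots, Option 3 above Option 4 on 15.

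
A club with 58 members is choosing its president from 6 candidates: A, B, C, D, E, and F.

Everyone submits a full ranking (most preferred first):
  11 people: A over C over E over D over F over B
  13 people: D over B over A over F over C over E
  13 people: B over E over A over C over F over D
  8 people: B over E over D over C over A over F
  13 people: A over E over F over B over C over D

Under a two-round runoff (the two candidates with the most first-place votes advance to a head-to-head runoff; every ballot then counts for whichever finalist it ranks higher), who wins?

Round 1 first-place votes: A 24, B 21, C 0, D 13, E 0, F 0. A and B advance.
Runoff: A is ranked above B on 24 ballots, B above A on 34.

B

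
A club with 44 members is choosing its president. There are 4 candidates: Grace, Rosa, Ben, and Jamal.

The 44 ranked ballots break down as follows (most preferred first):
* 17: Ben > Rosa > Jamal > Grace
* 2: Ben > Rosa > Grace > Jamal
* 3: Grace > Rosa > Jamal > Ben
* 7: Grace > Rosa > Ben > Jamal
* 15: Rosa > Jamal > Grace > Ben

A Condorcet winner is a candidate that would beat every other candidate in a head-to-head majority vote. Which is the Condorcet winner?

Rosa

Rosa vs Grace: 34–10
Rosa vs Ben: 25–19
Rosa vs Jamal: 44–0
Rosa beats every other candidate.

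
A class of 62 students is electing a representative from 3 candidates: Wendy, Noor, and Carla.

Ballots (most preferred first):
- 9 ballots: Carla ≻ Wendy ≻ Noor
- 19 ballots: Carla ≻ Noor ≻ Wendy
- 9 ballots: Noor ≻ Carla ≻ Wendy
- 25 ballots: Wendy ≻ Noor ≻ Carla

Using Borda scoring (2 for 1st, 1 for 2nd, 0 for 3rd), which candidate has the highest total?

Carla

Wendy: 9×1 + 19×0 + 9×0 + 25×2 = 59
Noor: 9×0 + 19×1 + 9×2 + 25×1 = 62
Carla: 9×2 + 19×2 + 9×1 + 25×0 = 65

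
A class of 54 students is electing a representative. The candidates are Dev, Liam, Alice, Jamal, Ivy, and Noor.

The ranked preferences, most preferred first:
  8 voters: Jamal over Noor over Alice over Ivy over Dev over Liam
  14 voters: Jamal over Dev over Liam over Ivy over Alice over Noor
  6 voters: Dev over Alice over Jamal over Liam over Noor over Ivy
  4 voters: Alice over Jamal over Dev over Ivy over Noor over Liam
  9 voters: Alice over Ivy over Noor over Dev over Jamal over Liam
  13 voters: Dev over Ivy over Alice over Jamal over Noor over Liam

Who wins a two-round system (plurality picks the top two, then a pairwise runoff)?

Dev

Round 1 first-place votes: Dev 19, Liam 0, Alice 13, Jamal 22, Ivy 0, Noor 0. Jamal and Dev advance.
Runoff: Jamal is ranked above Dev on 26 ballots, Dev above Jamal on 28.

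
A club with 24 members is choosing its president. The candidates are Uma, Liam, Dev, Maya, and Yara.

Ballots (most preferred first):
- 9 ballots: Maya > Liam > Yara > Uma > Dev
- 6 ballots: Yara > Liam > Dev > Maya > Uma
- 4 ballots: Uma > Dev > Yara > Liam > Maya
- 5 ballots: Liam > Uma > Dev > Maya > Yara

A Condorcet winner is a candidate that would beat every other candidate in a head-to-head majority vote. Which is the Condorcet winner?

Liam

Liam vs Uma: 20–4
Liam vs Dev: 20–4
Liam vs Maya: 15–9
Liam vs Yara: 14–10
Liam beats every other candidate.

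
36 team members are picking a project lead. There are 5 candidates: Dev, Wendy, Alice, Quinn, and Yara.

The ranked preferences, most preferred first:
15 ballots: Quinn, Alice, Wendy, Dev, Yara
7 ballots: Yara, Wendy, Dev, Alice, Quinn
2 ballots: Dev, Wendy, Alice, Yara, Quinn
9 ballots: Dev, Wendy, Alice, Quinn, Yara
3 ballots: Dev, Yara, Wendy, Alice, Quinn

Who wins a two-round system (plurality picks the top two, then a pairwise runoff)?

Round 1 first-place votes: Dev 14, Wendy 0, Alice 0, Quinn 15, Yara 7. Quinn and Dev advance.
Runoff: Quinn is ranked above Dev on 15 ballots, Dev above Quinn on 21.

Dev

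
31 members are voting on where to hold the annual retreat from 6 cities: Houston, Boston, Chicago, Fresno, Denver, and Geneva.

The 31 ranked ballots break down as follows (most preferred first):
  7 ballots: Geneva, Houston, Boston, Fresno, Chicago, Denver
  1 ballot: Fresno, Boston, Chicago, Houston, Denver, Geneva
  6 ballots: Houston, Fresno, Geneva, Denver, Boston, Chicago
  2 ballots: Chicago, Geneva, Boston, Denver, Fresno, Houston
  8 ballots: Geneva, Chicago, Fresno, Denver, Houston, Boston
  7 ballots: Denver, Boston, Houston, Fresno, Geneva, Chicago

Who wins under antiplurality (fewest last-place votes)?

Last-place votes: Houston 2, Boston 8, Chicago 13, Fresno 0, Denver 7, Geneva 1.

Fresno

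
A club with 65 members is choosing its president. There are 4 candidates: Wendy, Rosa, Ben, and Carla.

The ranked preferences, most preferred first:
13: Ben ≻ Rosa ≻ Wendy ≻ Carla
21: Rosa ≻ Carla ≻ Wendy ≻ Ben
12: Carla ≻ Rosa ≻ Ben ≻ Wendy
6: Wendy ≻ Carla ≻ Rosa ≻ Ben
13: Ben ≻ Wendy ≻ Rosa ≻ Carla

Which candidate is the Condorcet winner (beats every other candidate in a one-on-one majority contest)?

Rosa vs Wendy: 46–19
Rosa vs Ben: 39–26
Rosa vs Carla: 47–18
Rosa beats every other candidate.

Rosa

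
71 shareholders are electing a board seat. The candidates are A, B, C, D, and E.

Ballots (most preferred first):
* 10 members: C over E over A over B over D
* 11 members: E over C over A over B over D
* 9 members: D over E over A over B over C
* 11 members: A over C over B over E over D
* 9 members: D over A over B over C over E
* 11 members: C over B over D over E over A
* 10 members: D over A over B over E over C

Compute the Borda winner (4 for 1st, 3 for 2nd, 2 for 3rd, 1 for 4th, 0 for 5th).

A: 10×2 + 11×2 + 9×2 + 11×4 + 9×3 + 11×0 + 10×3 = 161
B: 10×1 + 11×1 + 9×1 + 11×2 + 9×2 + 11×3 + 10×2 = 123
C: 10×4 + 11×3 + 9×0 + 11×3 + 9×1 + 11×4 + 10×0 = 159
D: 10×0 + 11×0 + 9×4 + 11×0 + 9×4 + 11×2 + 10×4 = 134
E: 10×3 + 11×4 + 9×3 + 11×1 + 9×0 + 11×1 + 10×1 = 133

A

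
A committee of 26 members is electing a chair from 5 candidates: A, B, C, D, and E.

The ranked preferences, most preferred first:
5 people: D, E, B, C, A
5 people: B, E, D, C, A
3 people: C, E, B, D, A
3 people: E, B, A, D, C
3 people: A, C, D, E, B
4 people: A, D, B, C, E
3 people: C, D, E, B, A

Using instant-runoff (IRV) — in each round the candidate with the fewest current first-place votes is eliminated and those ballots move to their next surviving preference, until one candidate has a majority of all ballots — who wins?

Round 1: A 7, B 5, C 6, D 5, E 3. E eliminated.
Round 2: A 7, B 8, C 6, D 5. D eliminated.
Round 3: A 7, B 13, C 6. C eliminated.
Round 4: A 7, B 19. B has a majority (≥14).

B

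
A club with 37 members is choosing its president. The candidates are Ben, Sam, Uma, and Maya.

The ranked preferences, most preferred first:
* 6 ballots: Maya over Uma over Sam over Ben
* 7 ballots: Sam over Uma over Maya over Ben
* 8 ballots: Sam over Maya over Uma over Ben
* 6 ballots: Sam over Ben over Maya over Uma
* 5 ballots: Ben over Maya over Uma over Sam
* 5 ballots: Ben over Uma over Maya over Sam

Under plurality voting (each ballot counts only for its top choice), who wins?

First-place votes: Ben 10, Sam 21, Uma 0, Maya 6.

Sam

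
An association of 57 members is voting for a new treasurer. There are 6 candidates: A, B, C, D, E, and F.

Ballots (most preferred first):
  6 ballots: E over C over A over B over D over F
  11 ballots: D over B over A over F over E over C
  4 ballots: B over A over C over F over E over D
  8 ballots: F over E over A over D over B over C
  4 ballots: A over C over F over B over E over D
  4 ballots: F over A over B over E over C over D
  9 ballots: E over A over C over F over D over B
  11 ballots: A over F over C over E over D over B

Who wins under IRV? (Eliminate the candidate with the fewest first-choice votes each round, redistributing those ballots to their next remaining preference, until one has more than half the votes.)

A

Round 1: A 15, B 4, C 0, D 11, E 15, F 12. C eliminated.
Round 2: A 15, B 4, D 11, E 15, F 12. B eliminated.
Round 3: A 19, D 11, E 15, F 12. D eliminated.
Round 4: A 30, E 15, F 12. A has a majority (≥29).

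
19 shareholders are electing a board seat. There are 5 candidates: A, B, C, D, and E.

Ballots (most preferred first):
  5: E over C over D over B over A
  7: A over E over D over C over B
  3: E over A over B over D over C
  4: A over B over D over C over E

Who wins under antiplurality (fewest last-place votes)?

D

Last-place votes: A 5, B 7, C 3, D 0, E 4.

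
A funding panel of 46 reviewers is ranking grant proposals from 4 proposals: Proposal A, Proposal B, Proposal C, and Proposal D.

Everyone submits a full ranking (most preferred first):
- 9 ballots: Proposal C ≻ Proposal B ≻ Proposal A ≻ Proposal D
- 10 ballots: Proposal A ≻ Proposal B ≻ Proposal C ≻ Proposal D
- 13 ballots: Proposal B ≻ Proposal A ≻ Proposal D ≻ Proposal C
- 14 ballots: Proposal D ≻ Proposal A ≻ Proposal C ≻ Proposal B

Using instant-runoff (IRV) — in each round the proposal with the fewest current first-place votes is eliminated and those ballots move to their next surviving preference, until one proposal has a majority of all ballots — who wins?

Proposal B

Round 1: Proposal A 10, Proposal B 13, Proposal C 9, Proposal D 14. Proposal C eliminated.
Round 2: Proposal A 10, Proposal B 22, Proposal D 14. Proposal A eliminated.
Round 3: Proposal B 32, Proposal D 14. Proposal B has a majority (≥24).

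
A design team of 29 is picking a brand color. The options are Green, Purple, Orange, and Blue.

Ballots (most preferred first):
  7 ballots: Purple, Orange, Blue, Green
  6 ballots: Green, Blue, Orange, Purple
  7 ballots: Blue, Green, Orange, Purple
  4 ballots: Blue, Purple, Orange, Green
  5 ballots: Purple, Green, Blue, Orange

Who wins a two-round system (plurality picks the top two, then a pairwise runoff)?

Round 1 first-place votes: Green 6, Purple 12, Orange 0, Blue 11. Purple and Blue advance.
Runoff: Purple is ranked above Blue on 12 ballots, Blue above Purple on 17.

Blue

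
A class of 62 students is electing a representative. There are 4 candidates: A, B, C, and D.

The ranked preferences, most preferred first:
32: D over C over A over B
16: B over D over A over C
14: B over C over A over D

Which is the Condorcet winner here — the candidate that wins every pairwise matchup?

D

D vs A: 48–14
D vs B: 32–30
D vs C: 48–14
D beats every other candidate.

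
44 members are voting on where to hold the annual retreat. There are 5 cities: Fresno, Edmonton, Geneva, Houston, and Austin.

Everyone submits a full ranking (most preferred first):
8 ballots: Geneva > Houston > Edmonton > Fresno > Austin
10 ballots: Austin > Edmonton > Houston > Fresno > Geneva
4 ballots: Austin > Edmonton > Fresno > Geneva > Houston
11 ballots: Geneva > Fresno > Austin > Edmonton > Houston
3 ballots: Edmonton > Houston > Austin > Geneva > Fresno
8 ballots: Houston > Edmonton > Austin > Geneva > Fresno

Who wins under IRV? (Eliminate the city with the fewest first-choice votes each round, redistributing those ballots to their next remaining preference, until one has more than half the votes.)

Austin

Round 1: Fresno 0, Edmonton 3, Geneva 19, Houston 8, Austin 14. Fresno eliminated.
Round 2: Edmonton 3, Geneva 19, Houston 8, Austin 14. Edmonton eliminated.
Round 3: Geneva 19, Houston 11, Austin 14. Houston eliminated.
Round 4: Geneva 19, Austin 25. Austin has a majority (≥23).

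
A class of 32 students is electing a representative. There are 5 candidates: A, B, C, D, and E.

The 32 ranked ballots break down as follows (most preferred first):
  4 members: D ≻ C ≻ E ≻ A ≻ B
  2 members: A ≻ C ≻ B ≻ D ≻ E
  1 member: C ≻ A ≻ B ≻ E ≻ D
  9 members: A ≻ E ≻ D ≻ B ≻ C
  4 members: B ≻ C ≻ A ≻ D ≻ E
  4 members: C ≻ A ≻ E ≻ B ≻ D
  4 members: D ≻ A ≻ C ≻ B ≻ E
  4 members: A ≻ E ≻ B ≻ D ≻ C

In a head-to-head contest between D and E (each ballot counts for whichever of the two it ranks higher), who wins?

D is ranked above E on 14 ballots; E above D on 18.

E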